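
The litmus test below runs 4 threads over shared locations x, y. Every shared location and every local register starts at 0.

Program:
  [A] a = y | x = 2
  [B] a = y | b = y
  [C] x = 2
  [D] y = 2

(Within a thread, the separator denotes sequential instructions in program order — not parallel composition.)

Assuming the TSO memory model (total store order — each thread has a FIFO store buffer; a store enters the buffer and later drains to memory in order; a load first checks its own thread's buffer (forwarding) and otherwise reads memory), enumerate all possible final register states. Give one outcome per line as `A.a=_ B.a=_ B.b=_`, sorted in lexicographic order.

A.a=0 B.a=0 B.b=0
A.a=0 B.a=0 B.b=2
A.a=0 B.a=2 B.b=2
A.a=2 B.a=0 B.b=0
A.a=2 B.a=0 B.b=2
A.a=2 B.a=2 B.b=2

outcome vector order: (A.a,B.a,B.b)
|TSO outcomes| = 6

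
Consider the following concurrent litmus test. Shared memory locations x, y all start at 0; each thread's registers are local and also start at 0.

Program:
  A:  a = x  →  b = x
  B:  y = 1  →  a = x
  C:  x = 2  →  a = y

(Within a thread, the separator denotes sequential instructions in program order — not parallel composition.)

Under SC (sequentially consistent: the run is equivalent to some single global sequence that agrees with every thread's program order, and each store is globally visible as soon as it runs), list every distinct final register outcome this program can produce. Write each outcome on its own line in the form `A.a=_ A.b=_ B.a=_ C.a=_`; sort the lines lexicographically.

outcome vector order: (A.a,A.b,B.a,C.a)
|SC outcomes| = 9

A.a=0 A.b=0 B.a=0 C.a=1
A.a=0 A.b=0 B.a=2 C.a=0
A.a=0 A.b=0 B.a=2 C.a=1
A.a=0 A.b=2 B.a=0 C.a=1
A.a=0 A.b=2 B.a=2 C.a=0
A.a=0 A.b=2 B.a=2 C.a=1
A.a=2 A.b=2 B.a=0 C.a=1
A.a=2 A.b=2 B.a=2 C.a=0
A.a=2 A.b=2 B.a=2 C.a=1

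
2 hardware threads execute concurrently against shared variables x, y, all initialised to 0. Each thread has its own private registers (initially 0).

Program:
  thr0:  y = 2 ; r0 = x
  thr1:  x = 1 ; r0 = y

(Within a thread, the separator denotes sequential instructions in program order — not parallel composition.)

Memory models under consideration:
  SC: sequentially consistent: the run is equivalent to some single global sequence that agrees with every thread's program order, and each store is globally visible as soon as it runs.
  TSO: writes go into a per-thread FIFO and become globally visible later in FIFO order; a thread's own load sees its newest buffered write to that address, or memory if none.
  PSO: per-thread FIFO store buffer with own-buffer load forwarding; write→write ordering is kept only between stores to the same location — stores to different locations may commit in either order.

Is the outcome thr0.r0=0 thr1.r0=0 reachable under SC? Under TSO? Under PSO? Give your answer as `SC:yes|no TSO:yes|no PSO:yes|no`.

outcome vector order: (thr0.r0,thr1.r0)
under SC → 0/2 1/0 1/2
under TSO → 0/0 0/2 1/0 1/2
under PSO → 0/0 0/2 1/0 1/2
target 0/0 ∈ {TSO,PSO}

SC:no TSO:yes PSO:yes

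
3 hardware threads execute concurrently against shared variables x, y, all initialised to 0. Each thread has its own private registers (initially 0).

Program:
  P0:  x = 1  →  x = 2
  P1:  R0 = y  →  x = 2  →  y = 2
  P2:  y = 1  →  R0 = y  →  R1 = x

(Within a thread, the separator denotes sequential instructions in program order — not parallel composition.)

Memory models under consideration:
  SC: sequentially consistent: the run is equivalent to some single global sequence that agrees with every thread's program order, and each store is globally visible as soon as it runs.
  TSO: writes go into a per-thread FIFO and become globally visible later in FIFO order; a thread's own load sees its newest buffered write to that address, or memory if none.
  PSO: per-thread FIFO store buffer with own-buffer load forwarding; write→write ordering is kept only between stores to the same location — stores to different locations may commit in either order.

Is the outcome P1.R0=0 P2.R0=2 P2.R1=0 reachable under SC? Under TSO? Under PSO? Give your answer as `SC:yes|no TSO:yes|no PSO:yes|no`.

outcome vector order: (P1.R0,P2.R0,P2.R1)
under SC → (0,1,0) (0,1,1) (0,1,2) (0,2,1) (0,2,2) (1,1,0) (1,1,1) (1,1,2) (1,2,1) (1,2,2)
under TSO → (0,1,0) (0,1,1) (0,1,2) (0,2,1) (0,2,2) (1,1,0) (1,1,1) (1,1,2) (1,2,1) (1,2,2)
under PSO → (0,1,0) (0,1,1) (0,1,2) (0,2,0) (0,2,1) (0,2,2) (1,1,0) (1,1,1) (1,1,2) (1,2,0) (1,2,1) (1,2,2)
target (0,2,0) ∈ {PSO}

SC:no TSO:no PSO:yes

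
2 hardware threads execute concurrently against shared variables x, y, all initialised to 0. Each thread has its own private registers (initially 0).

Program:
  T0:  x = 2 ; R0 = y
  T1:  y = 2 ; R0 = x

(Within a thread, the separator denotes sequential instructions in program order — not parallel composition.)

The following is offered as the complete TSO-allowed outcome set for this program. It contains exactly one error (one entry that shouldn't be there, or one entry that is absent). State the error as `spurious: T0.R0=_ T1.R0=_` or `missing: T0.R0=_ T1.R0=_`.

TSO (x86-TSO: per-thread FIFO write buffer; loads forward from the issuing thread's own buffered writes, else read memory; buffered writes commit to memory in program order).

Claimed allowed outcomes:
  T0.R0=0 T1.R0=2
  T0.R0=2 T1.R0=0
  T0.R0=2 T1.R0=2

missing: T0.R0=0 T1.R0=0

outcome vector order: (T0.R0,T1.R0)
TSO: 4 outcomes — {00 02 20 22}
TSO∖claimed = {00}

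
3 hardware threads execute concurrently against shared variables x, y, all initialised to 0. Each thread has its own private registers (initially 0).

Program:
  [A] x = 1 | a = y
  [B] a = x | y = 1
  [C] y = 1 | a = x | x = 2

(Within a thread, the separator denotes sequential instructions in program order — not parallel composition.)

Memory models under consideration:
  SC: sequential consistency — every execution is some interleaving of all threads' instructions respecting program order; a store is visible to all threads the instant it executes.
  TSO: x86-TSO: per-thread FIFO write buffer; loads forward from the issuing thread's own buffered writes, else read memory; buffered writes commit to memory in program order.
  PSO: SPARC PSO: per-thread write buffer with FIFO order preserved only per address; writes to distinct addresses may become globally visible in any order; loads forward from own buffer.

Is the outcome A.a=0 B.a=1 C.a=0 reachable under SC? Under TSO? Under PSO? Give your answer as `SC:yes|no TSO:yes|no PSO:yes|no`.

outcome vector order: (A.a,B.a,C.a)
[SC] allowed = {0/0/1; 0/1/1; 0/2/1; 1/0/0; 1/0/1; 1/1/0; 1/1/1; 1/2/0; 1/2/1}
[TSO] allowed = {0/0/0; 0/0/1; 0/1/0; 0/1/1; 0/2/0; 0/2/1; 1/0/0; 1/0/1; 1/1/0; 1/1/1; 1/2/0; 1/2/1}
[PSO] allowed = {0/0/0; 0/0/1; 0/1/0; 0/1/1; 0/2/0; 0/2/1; 1/0/0; 1/0/1; 1/1/0; 1/1/1; 1/2/0; 1/2/1}
target 0/1/0 ∈ {TSO,PSO}

SC:no TSO:yes PSO:yes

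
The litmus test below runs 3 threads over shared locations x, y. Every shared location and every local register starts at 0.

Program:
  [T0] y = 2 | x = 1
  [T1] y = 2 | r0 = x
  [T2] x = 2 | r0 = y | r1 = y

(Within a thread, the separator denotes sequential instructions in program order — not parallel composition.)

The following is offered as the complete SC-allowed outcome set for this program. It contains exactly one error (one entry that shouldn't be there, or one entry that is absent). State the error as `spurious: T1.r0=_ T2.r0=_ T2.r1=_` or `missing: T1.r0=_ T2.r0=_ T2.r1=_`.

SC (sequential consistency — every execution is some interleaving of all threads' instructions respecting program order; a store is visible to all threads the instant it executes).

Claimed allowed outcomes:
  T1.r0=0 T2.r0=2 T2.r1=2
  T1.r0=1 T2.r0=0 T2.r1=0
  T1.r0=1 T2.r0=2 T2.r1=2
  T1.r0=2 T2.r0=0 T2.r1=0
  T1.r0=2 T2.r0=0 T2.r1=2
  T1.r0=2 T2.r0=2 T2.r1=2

outcome vector order: (T1.r0,T2.r0,T2.r1)
SC: 7 outcomes — {022 100 102 122 200 202 222}
SC∖claimed = {102}

missing: T1.r0=1 T2.r0=0 T2.r1=2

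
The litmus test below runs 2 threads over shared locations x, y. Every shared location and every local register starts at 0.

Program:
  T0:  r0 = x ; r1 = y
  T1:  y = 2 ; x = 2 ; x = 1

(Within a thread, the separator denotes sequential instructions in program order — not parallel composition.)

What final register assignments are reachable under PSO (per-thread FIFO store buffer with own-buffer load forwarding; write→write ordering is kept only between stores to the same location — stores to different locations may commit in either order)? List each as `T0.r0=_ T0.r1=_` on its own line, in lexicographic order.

outcome vector order: (T0.r0,T0.r1)
|PSO outcomes| = 6

T0.r0=0 T0.r1=0
T0.r0=0 T0.r1=2
T0.r0=1 T0.r1=0
T0.r0=1 T0.r1=2
T0.r0=2 T0.r1=0
T0.r0=2 T0.r1=2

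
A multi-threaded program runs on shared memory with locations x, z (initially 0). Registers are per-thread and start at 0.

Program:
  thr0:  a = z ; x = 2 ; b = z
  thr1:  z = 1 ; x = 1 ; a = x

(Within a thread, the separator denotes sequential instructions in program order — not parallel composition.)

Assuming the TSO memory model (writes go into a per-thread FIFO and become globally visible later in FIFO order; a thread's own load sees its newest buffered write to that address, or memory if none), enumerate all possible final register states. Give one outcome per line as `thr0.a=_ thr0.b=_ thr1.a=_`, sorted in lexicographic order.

thr0.a=0 thr0.b=0 thr1.a=1
thr0.a=0 thr0.b=0 thr1.a=2
thr0.a=0 thr0.b=1 thr1.a=1
thr0.a=0 thr0.b=1 thr1.a=2
thr0.a=1 thr0.b=1 thr1.a=1
thr0.a=1 thr0.b=1 thr1.a=2

outcome vector order: (thr0.a,thr0.b,thr1.a)
|TSO outcomes| = 6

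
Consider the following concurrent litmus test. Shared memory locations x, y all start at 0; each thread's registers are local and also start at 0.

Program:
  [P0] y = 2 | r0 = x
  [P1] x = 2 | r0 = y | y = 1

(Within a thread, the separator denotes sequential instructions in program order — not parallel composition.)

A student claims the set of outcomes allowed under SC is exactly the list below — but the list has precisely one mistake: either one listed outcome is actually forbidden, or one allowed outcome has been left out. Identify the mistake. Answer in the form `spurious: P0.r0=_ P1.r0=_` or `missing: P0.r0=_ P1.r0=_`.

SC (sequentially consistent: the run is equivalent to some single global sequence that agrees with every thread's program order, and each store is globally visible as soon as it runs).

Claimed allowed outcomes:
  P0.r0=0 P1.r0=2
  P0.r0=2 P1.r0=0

missing: P0.r0=2 P1.r0=2

outcome vector order: (P0.r0,P1.r0)
SC: 3 outcomes — {(0,2), (2,0), (2,2)}
SC∖claimed = {(2,2)}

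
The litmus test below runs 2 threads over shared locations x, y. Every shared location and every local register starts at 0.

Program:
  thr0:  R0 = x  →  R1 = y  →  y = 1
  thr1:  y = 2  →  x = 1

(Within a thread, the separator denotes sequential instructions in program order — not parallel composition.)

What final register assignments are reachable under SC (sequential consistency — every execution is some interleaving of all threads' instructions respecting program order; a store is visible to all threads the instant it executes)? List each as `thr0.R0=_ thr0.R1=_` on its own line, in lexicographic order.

thr0.R0=0 thr0.R1=0
thr0.R0=0 thr0.R1=2
thr0.R0=1 thr0.R1=2

outcome vector order: (thr0.R0,thr0.R1)
|SC outcomes| = 3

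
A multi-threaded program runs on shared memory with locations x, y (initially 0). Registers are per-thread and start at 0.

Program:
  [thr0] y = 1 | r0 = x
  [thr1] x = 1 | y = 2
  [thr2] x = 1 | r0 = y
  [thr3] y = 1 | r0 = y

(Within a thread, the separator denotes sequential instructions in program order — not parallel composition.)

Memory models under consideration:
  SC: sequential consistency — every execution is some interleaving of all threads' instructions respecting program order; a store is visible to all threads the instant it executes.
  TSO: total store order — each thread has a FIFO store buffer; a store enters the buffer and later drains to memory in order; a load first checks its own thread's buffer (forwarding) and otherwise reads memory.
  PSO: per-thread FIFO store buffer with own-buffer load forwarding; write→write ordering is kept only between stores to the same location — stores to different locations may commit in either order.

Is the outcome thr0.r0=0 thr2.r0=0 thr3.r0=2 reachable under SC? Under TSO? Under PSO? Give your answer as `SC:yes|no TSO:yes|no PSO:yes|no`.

SC:no TSO:yes PSO:yes

outcome vector order: (thr0.r0,thr2.r0,thr3.r0)
under SC → <0 1 1>; <0 1 2>; <0 2 1>; <0 2 2>; <1 0 1>; <1 0 2>; <1 1 1>; <1 1 2>; <1 2 1>; <1 2 2>
under TSO → <0 0 1>; <0 0 2>; <0 1 1>; <0 1 2>; <0 2 1>; <0 2 2>; <1 0 1>; <1 0 2>; <1 1 1>; <1 1 2>; <1 2 1>; <1 2 2>
under PSO → <0 0 1>; <0 0 2>; <0 1 1>; <0 1 2>; <0 2 1>; <0 2 2>; <1 0 1>; <1 0 2>; <1 1 1>; <1 1 2>; <1 2 1>; <1 2 2>
target <0 0 2> ∈ {TSO,PSO}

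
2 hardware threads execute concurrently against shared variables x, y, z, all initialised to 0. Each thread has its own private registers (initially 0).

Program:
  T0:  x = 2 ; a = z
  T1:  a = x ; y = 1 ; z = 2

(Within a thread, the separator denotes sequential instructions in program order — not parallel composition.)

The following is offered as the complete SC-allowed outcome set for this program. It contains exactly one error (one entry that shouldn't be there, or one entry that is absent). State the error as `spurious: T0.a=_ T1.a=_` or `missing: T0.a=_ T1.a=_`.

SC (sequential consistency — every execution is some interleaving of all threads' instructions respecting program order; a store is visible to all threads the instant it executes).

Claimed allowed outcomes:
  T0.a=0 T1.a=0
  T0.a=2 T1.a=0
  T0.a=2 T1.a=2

outcome vector order: (T0.a,T1.a)
under SC → 0/0 0/2 2/0 2/2
SC∖claimed = {0/2}

missing: T0.a=0 T1.a=2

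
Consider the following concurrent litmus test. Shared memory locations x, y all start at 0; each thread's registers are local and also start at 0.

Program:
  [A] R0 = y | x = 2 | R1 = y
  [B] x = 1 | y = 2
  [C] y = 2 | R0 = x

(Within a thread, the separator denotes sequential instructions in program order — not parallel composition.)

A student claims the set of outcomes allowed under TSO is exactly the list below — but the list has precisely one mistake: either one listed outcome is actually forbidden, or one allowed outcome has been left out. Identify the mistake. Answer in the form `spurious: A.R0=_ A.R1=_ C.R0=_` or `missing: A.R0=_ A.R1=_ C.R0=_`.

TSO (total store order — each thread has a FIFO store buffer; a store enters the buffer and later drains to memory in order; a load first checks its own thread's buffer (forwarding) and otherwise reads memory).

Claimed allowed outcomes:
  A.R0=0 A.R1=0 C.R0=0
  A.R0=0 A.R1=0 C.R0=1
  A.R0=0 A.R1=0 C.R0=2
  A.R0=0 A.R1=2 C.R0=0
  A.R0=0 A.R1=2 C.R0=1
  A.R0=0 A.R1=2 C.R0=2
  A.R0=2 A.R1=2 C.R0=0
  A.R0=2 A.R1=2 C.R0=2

missing: A.R0=2 A.R1=2 C.R0=1

outcome vector order: (A.R0,A.R1,C.R0)
[TSO] allowed = {<0 0 0>; <0 0 1>; <0 0 2>; <0 2 0>; <0 2 1>; <0 2 2>; <2 2 0>; <2 2 1>; <2 2 2>}
TSO∖claimed = {<2 2 1>}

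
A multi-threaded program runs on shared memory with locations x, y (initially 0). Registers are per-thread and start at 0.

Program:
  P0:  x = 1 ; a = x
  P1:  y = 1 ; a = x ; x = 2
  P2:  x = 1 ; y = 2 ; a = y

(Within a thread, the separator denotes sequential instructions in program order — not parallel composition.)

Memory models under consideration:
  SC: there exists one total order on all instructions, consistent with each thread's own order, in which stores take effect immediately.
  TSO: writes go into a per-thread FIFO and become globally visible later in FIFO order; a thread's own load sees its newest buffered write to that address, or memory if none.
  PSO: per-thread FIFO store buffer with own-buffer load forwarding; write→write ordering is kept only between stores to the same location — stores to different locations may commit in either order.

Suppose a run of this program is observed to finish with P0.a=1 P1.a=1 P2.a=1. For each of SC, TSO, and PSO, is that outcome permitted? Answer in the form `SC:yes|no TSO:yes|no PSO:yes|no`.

SC:yes TSO:yes PSO:yes

outcome vector order: (P0.a,P1.a,P2.a)
[SC] allowed = {1/0/2, 1/1/1, 1/1/2, 2/0/2, 2/1/1, 2/1/2}
[TSO] allowed = {1/0/1, 1/0/2, 1/1/1, 1/1/2, 2/0/1, 2/0/2, 2/1/1, 2/1/2}
[PSO] allowed = {1/0/1, 1/0/2, 1/1/1, 1/1/2, 2/0/1, 2/0/2, 2/1/1, 2/1/2}
target 1/1/1 ∈ {SC,TSO,PSO}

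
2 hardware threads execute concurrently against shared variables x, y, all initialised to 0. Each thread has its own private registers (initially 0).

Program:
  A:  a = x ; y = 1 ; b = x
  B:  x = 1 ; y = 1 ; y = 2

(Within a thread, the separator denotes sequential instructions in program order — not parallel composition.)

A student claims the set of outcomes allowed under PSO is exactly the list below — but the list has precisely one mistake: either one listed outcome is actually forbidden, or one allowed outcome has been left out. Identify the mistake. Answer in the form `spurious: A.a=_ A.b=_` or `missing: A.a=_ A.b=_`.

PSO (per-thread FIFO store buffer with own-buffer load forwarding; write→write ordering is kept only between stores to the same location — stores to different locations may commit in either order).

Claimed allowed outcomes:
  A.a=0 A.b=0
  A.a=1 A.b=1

outcome vector order: (A.a,A.b)
[PSO] allowed = {00 01 11}
PSO∖claimed = {01}

missing: A.a=0 A.b=1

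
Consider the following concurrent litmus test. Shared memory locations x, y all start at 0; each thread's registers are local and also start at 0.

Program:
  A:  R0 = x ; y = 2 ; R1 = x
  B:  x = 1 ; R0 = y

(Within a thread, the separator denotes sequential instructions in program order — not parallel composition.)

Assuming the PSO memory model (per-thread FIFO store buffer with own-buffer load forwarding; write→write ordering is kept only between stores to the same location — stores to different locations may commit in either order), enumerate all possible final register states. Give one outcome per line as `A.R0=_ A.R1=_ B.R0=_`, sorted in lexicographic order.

A.R0=0 A.R1=0 B.R0=0
A.R0=0 A.R1=0 B.R0=2
A.R0=0 A.R1=1 B.R0=0
A.R0=0 A.R1=1 B.R0=2
A.R0=1 A.R1=1 B.R0=0
A.R0=1 A.R1=1 B.R0=2

outcome vector order: (A.R0,A.R1,B.R0)
|PSO outcomes| = 6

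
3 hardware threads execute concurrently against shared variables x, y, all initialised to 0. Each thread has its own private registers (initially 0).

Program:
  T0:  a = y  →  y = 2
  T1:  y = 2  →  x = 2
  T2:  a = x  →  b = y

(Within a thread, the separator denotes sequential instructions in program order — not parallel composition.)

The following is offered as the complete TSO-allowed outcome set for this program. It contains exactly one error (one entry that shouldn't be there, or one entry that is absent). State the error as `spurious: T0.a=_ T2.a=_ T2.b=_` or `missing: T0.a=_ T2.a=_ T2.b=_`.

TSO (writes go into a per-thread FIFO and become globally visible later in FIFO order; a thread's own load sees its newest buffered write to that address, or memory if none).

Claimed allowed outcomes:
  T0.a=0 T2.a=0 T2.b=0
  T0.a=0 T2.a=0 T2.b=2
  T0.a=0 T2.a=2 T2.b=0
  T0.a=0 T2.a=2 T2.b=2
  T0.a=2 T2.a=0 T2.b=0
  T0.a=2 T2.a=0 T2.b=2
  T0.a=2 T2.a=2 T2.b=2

spurious: T0.a=0 T2.a=2 T2.b=0

outcome vector order: (T0.a,T2.a,T2.b)
[TSO] allowed = {(0,0,0), (0,0,2), (0,2,2), (2,0,0), (2,0,2), (2,2,2)}
claimed∖TSO = {(0,2,0)}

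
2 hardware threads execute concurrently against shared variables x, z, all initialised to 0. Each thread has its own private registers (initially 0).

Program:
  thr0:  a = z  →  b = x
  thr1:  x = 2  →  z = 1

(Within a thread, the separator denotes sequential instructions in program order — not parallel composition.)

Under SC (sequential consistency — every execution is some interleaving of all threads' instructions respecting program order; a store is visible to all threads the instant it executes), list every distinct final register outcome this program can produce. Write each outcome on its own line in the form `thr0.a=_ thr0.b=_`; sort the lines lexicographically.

outcome vector order: (thr0.a,thr0.b)
|SC outcomes| = 3

thr0.a=0 thr0.b=0
thr0.a=0 thr0.b=2
thr0.a=1 thr0.b=2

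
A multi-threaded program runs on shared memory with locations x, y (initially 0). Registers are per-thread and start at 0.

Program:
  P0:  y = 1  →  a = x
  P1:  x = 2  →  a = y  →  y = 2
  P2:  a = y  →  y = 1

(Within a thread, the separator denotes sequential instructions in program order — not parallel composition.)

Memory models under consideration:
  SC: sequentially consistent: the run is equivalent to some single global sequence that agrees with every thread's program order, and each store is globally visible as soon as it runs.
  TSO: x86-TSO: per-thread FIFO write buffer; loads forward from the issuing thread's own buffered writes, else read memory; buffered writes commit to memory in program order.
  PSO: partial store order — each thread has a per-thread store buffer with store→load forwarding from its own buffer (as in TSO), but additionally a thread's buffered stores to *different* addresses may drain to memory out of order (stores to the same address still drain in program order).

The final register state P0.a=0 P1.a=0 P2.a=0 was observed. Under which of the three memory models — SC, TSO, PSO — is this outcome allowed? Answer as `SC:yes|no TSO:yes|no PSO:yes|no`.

outcome vector order: (P0.a,P1.a,P2.a)
SC (9): 010; 011; 012; 200; 201; 202; 210; 211; 212
TSO (12): 000; 001; 002; 010; 011; 012; 200; 201; 202; 210; 211; 212
PSO (12): 000; 001; 002; 010; 011; 012; 200; 201; 202; 210; 211; 212
target 000 ∈ {TSO,PSO}

SC:no TSO:yes PSO:yes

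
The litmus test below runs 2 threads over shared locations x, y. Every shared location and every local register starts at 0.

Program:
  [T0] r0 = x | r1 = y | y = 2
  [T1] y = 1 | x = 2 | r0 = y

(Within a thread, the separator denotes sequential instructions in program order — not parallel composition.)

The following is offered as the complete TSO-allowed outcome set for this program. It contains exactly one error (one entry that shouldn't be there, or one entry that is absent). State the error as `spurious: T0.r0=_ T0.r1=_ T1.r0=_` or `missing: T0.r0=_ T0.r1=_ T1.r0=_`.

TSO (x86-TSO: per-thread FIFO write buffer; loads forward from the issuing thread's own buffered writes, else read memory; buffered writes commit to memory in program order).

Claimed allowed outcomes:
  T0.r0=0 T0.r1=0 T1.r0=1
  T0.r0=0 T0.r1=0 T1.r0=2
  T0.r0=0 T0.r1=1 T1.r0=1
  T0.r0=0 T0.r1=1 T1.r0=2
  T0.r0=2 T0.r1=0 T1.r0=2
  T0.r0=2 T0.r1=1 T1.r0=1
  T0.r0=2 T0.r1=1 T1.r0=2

outcome vector order: (T0.r0,T0.r1,T1.r0)
[TSO] allowed = {(0,0,1); (0,0,2); (0,1,1); (0,1,2); (2,1,1); (2,1,2)}
claimed∖TSO = {(2,0,2)}

spurious: T0.r0=2 T0.r1=0 T1.r0=2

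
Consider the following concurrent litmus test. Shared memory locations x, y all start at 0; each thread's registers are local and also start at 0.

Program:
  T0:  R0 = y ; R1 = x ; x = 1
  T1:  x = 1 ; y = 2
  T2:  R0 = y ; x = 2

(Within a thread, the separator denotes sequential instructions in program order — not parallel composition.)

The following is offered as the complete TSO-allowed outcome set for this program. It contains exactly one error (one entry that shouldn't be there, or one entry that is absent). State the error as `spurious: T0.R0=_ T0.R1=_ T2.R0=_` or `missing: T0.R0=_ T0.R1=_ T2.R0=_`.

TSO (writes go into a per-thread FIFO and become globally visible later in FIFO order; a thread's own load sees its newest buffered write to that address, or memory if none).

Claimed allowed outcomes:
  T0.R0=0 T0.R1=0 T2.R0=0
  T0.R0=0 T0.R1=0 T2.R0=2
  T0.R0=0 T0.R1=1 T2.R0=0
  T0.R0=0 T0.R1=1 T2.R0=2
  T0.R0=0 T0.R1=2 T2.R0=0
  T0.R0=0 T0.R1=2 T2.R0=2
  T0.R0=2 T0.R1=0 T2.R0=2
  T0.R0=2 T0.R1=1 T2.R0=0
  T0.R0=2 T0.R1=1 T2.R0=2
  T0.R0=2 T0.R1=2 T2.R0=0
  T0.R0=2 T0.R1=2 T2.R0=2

spurious: T0.R0=2 T0.R1=0 T2.R0=2

outcome vector order: (T0.R0,T0.R1,T2.R0)
under TSO → <0 0 0>; <0 0 2>; <0 1 0>; <0 1 2>; <0 2 0>; <0 2 2>; <2 1 0>; <2 1 2>; <2 2 0>; <2 2 2>
claimed∖TSO = {<2 0 2>}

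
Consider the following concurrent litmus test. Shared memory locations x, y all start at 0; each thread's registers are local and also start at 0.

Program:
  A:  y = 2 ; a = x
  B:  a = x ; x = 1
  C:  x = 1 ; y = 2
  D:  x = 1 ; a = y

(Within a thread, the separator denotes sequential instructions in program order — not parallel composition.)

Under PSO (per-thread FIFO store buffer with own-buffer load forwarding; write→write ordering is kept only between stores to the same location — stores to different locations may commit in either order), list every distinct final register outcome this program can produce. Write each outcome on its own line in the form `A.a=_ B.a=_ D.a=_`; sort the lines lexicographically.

A.a=0 B.a=0 D.a=0
A.a=0 B.a=0 D.a=2
A.a=0 B.a=1 D.a=0
A.a=0 B.a=1 D.a=2
A.a=1 B.a=0 D.a=0
A.a=1 B.a=0 D.a=2
A.a=1 B.a=1 D.a=0
A.a=1 B.a=1 D.a=2

outcome vector order: (A.a,B.a,D.a)
|PSO outcomes| = 8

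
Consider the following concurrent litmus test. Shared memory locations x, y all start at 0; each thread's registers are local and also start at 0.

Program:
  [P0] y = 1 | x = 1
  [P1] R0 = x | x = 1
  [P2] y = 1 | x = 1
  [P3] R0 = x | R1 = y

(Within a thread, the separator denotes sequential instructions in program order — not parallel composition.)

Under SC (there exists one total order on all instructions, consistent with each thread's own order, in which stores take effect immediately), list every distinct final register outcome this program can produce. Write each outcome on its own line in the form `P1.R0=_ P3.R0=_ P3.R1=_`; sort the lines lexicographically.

outcome vector order: (P1.R0,P3.R0,P3.R1)
|SC outcomes| = 7

P1.R0=0 P3.R0=0 P3.R1=0
P1.R0=0 P3.R0=0 P3.R1=1
P1.R0=0 P3.R0=1 P3.R1=0
P1.R0=0 P3.R0=1 P3.R1=1
P1.R0=1 P3.R0=0 P3.R1=0
P1.R0=1 P3.R0=0 P3.R1=1
P1.R0=1 P3.R0=1 P3.R1=1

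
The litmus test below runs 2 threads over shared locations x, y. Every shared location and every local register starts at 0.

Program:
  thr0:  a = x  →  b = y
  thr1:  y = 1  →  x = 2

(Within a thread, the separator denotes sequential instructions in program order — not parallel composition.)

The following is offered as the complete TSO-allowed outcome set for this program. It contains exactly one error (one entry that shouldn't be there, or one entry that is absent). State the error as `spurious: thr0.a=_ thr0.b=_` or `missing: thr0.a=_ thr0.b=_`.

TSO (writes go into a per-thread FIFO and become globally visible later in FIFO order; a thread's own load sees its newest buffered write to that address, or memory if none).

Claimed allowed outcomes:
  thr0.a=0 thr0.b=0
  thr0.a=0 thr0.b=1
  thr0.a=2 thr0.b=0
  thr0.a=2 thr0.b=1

spurious: thr0.a=2 thr0.b=0

outcome vector order: (thr0.a,thr0.b)
TSO (3): 0/0 0/1 2/1
claimed∖TSO = {2/0}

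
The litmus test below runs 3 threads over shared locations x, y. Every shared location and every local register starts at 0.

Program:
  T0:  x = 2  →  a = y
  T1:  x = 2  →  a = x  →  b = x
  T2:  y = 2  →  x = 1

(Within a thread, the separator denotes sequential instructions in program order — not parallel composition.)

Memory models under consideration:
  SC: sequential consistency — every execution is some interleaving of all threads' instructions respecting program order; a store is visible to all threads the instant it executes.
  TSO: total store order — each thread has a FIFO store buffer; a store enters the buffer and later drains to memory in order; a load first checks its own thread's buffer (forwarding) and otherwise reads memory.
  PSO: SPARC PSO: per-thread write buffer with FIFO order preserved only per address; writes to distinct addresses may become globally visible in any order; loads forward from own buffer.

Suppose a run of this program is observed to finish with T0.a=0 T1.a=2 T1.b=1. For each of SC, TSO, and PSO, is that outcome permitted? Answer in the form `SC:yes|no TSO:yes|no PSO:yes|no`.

outcome vector order: (T0.a,T1.a,T1.b)
SC: 7 outcomes — {011 021 022 211 212 221 222}
TSO: 8 outcomes — {011 012 021 022 211 212 221 222}
PSO: 8 outcomes — {011 012 021 022 211 212 221 222}
target 021 ∈ {SC,TSO,PSO}

SC:yes TSO:yes PSO:yes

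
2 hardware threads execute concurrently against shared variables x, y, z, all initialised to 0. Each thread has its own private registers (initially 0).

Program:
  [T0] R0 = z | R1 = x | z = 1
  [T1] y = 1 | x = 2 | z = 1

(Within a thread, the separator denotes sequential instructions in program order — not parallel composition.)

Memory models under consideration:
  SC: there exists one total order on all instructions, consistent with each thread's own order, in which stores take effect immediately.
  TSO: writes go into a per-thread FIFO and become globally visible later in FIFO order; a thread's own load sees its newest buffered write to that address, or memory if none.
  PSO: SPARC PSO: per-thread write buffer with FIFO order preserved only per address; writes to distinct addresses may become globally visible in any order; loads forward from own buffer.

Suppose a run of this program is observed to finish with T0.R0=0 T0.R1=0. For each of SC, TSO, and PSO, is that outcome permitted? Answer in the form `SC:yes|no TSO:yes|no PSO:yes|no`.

SC:yes TSO:yes PSO:yes

outcome vector order: (T0.R0,T0.R1)
under SC → <0 0>, <0 2>, <1 2>
under TSO → <0 0>, <0 2>, <1 2>
under PSO → <0 0>, <0 2>, <1 0>, <1 2>
target <0 0> ∈ {SC,TSO,PSO}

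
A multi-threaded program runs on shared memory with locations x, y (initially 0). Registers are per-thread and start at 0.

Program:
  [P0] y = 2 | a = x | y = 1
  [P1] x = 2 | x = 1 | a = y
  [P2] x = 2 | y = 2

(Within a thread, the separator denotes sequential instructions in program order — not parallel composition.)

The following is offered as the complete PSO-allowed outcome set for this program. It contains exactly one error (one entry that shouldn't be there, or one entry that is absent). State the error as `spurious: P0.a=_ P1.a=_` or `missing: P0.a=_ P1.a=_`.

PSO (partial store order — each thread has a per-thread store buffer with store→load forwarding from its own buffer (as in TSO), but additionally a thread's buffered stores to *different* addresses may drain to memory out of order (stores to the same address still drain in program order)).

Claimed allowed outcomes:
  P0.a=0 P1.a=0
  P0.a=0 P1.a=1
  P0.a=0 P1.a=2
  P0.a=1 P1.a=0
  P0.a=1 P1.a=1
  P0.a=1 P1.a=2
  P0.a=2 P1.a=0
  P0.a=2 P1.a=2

outcome vector order: (P0.a,P1.a)
PSO (9): 0/0; 0/1; 0/2; 1/0; 1/1; 1/2; 2/0; 2/1; 2/2
PSO∖claimed = {2/1}

missing: P0.a=2 P1.a=1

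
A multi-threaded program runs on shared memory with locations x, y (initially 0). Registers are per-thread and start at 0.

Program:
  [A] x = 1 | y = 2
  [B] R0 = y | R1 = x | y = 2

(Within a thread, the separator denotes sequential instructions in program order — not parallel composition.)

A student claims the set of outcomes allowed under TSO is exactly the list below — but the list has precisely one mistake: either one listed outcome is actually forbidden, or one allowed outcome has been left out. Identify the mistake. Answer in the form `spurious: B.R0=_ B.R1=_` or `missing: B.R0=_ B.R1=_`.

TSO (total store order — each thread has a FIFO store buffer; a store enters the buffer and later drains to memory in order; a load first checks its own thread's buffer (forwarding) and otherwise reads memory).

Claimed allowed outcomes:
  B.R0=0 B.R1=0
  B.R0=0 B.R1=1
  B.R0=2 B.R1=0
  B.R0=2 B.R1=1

outcome vector order: (B.R0,B.R1)
TSO (3): 00, 01, 21
claimed∖TSO = {20}

spurious: B.R0=2 B.R1=0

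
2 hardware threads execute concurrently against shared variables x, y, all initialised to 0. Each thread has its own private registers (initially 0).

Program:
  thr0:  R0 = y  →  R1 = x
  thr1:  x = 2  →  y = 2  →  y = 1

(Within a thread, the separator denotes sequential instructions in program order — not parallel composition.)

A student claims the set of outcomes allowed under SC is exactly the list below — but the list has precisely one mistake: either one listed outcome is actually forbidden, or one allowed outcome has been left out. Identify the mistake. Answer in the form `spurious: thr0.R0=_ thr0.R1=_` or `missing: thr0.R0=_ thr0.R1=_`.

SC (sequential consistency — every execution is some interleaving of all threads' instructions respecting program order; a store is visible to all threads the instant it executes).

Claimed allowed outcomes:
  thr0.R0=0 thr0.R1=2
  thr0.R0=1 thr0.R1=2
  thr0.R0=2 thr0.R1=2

outcome vector order: (thr0.R0,thr0.R1)
[SC] allowed = {00, 02, 12, 22}
SC∖claimed = {00}

missing: thr0.R0=0 thr0.R1=0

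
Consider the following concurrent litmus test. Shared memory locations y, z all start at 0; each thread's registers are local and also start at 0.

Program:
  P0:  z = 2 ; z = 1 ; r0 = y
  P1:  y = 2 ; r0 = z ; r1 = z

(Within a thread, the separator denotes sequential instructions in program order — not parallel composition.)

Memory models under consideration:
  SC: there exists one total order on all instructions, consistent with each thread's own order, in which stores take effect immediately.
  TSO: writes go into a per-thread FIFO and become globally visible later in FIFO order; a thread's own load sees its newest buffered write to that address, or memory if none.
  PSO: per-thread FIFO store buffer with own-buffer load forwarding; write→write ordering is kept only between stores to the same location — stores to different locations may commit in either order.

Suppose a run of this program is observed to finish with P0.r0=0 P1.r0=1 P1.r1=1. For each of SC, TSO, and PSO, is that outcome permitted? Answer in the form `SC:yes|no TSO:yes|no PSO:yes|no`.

outcome vector order: (P0.r0,P1.r0,P1.r1)
under SC → <0 1 1> <2 0 0> <2 0 1> <2 0 2> <2 1 1> <2 2 1> <2 2 2>
under TSO → <0 0 0> <0 0 1> <0 0 2> <0 1 1> <0 2 1> <0 2 2> <2 0 0> <2 0 1> <2 0 2> <2 1 1> <2 2 1> <2 2 2>
under PSO → <0 0 0> <0 0 1> <0 0 2> <0 1 1> <0 2 1> <0 2 2> <2 0 0> <2 0 1> <2 0 2> <2 1 1> <2 2 1> <2 2 2>
target <0 1 1> ∈ {SC,TSO,PSO}

SC:yes TSO:yes PSO:yes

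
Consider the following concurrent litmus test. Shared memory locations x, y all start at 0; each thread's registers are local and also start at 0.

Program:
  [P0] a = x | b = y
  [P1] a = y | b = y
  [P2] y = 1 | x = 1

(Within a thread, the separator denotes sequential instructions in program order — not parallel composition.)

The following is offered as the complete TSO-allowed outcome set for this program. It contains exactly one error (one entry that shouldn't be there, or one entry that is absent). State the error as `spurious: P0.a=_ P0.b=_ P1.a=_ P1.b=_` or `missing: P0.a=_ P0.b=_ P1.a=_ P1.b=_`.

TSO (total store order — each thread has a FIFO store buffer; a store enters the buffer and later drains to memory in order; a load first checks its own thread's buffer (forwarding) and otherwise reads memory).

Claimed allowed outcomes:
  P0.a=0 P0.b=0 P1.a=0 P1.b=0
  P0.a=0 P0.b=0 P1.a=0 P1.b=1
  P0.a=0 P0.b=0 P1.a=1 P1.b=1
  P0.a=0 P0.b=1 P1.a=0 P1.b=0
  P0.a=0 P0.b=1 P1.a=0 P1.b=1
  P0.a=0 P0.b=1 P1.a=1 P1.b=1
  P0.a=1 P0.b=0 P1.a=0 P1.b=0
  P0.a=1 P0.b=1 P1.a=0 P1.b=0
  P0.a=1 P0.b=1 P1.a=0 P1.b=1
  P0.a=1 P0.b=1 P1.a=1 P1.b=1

spurious: P0.a=1 P0.b=0 P1.a=0 P1.b=0

outcome vector order: (P0.a,P0.b,P1.a,P1.b)
[TSO] allowed = {0/0/0/0 0/0/0/1 0/0/1/1 0/1/0/0 0/1/0/1 0/1/1/1 1/1/0/0 1/1/0/1 1/1/1/1}
claimed∖TSO = {1/0/0/0}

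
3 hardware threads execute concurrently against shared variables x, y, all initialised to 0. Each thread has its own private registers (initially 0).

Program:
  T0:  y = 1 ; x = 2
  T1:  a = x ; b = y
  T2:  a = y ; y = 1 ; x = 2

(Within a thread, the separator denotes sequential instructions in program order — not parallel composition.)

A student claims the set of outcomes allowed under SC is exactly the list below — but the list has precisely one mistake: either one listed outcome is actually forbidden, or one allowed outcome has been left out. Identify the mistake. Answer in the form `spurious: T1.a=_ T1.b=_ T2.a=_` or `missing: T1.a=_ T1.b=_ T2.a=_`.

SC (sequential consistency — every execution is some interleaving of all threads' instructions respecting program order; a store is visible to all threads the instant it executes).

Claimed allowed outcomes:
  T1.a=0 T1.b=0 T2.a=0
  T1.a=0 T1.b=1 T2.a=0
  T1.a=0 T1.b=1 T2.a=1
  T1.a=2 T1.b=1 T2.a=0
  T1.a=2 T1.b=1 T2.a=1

outcome vector order: (T1.a,T1.b,T2.a)
SC: 6 outcomes — {(0,0,0) (0,0,1) (0,1,0) (0,1,1) (2,1,0) (2,1,1)}
SC∖claimed = {(0,0,1)}

missing: T1.a=0 T1.b=0 T2.a=1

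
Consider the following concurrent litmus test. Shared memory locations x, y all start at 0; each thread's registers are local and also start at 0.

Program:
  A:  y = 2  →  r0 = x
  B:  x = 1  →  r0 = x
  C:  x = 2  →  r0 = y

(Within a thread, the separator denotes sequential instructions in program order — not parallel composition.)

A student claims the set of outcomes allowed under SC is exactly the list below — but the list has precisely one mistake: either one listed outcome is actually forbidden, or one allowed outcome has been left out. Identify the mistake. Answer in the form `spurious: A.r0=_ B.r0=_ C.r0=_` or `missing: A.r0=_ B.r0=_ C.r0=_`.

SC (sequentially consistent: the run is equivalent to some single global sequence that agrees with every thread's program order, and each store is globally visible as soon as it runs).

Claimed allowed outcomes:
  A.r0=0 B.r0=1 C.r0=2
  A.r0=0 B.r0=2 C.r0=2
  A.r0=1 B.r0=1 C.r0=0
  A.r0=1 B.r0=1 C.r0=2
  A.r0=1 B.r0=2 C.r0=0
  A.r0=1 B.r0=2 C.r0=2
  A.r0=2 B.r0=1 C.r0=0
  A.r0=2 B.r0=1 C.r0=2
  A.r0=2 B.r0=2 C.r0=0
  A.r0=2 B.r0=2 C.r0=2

outcome vector order: (A.r0,B.r0,C.r0)
under SC → <0 1 2>; <0 2 2>; <1 1 0>; <1 1 2>; <1 2 2>; <2 1 0>; <2 1 2>; <2 2 0>; <2 2 2>
claimed∖SC = {<1 2 0>}

spurious: A.r0=1 B.r0=2 C.r0=0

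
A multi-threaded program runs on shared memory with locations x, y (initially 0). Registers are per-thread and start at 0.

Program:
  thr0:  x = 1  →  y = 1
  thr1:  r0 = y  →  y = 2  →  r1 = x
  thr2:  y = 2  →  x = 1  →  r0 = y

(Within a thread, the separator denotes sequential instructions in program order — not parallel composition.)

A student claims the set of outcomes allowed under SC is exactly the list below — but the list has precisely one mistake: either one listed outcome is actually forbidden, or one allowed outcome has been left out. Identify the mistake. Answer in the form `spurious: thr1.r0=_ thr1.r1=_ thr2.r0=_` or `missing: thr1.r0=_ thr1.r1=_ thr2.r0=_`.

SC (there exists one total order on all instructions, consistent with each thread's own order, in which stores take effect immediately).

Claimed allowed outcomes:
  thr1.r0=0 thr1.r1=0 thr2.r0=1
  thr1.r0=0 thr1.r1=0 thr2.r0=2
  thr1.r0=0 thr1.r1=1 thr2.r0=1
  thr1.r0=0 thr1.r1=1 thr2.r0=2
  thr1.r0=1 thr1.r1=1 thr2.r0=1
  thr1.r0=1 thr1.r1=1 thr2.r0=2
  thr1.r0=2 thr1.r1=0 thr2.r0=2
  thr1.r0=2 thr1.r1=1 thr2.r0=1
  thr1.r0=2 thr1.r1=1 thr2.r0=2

outcome vector order: (thr1.r0,thr1.r1,thr2.r0)
[SC] allowed = {<0 0 1>, <0 0 2>, <0 1 1>, <0 1 2>, <1 1 1>, <1 1 2>, <2 0 1>, <2 0 2>, <2 1 1>, <2 1 2>}
SC∖claimed = {<2 0 1>}

missing: thr1.r0=2 thr1.r1=0 thr2.r0=1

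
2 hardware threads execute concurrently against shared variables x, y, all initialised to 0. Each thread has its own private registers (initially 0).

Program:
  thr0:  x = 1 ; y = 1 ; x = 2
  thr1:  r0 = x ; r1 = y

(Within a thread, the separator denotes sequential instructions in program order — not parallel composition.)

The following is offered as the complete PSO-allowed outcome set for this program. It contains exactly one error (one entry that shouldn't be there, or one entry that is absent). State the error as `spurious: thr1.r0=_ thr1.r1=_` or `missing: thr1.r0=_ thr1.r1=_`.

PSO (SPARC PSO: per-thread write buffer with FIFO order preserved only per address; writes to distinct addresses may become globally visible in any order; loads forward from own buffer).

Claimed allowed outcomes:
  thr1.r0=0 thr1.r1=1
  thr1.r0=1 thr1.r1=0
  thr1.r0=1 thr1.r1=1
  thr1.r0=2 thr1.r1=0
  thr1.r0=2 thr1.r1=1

missing: thr1.r0=0 thr1.r1=0

outcome vector order: (thr1.r0,thr1.r1)
PSO: 6 outcomes — {00 01 10 11 20 21}
PSO∖claimed = {00}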